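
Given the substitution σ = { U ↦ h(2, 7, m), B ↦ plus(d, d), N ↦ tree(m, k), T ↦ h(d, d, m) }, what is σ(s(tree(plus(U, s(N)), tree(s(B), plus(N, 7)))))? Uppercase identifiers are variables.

s(tree(plus(h(2, 7, m), s(tree(m, k))), tree(s(plus(d, d)), plus(tree(m, k), 7))))

Replace each occurrence of U with h(2, 7, m).
Replace each occurrence of B with plus(d, d).
Replace each occurrence of N with tree(m, k).
Result: s(tree(plus(h(2, 7, m), s(tree(m, k))), tree(s(plus(d, d)), plus(tree(m, k), 7)))).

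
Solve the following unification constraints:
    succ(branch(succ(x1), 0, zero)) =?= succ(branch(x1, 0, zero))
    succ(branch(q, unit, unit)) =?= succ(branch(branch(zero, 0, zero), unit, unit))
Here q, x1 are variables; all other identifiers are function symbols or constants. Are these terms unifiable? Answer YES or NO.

NO

Decompose succ/1: branch(succ(x1), 0, zero) =?= branch(x1, 0, zero).
Decompose branch/3: succ(x1) =?= x1,  0 =?= 0,  zero =?= zero.
Occurs check fails: x1 occurs in succ(x1); the equation x1 =?= succ(x1) has no finite solution.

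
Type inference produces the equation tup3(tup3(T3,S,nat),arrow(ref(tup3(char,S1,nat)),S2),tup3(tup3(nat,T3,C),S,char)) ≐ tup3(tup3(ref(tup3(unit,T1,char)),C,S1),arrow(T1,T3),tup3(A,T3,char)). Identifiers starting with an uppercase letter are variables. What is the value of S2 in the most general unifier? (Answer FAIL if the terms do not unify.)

Decompose tup3/3: tup3(T3,S,nat) ≐ tup3(ref(tup3(unit,T1,char)),C,S1),  arrow(ref(tup3(char,S1,nat)),S2) ≐ arrow(T1,T3),  tup3(tup3(nat,T3,C),S,char) ≐ tup3(A,T3,char).
Decompose tup3/3: T3 ≐ ref(tup3(unit,T1,char)),  S ≐ C,  nat ≐ S1.
Bind T3 := ref(tup3(unit,T1,char)); substituting into the 2 remaining equations that mention T3 gives: arrow(ref(tup3(char,S1,nat)),S2) ≐ arrow(T1,ref(tup3(unit,T1,char))),  tup3(tup3(nat,ref(tup3(unit,T1,char)),C),S,char) ≐ tup3(A,ref(tup3(unit,T1,char)),char).
Bind S := C; substituting into the one remaining equation that mentions S gives: tup3(tup3(nat,ref(tup3(unit,T1,char)),C),C,char) ≐ tup3(A,ref(tup3(unit,T1,char)),char).
Bind S1 := nat; substituting into the one remaining equation that mentions S1 gives: arrow(ref(tup3(char,nat,nat)),S2) ≐ arrow(T1,ref(tup3(unit,T1,char))).
Decompose arrow/2: ref(tup3(char,nat,nat)) ≐ T1,  S2 ≐ ref(tup3(unit,T1,char)).
Bind T1 := ref(tup3(char,nat,nat)); substituting into the remaining equations gives: S2 ≐ ref(tup3(unit,ref(tup3(char,nat,nat)),char)),  tup3(tup3(nat,ref(tup3(unit,ref(tup3(char,nat,nat)),char)),C),C,char) ≐ tup3(A,ref(tup3(unit,ref(tup3(char,nat,nat)),char)),char). Substituting into the earlier binding gives T3 := ref(tup3(unit,ref(tup3(char,nat,nat)),char)).
Bind S2 := ref(tup3(unit,ref(tup3(char,nat,nat)),char)); no other remaining equation mentions S2.
Decompose tup3/3: tup3(nat,ref(tup3(unit,ref(tup3(char,nat,nat)),char)),C) ≐ A,  C ≐ ref(tup3(unit,ref(tup3(char,nat,nat)),char)),  char ≐ char.
Bind A := tup3(nat,ref(tup3(unit,ref(tup3(char,nat,nat)),char)),C); no other remaining equation mentions A.
Bind C := ref(tup3(unit,ref(tup3(char,nat,nat)),char)); no other remaining equation mentions C. Substituting into the earlier bindings gives S := ref(tup3(unit,ref(tup3(char,nat,nat)),char)), A := tup3(nat,ref(tup3(unit,ref(tup3(char,nat,nat)),char)),ref(tup3(unit,ref(tup3(char,nat,nat)),char))).
Delete trivial equation char ≐ char.
MGU = { T3 -> ref(tup3(unit,ref(tup3(char,nat,nat)),char)), S -> ref(tup3(unit,ref(tup3(char,nat,nat)),char)), S1 -> nat, T1 -> ref(tup3(char,nat,nat)), S2 -> ref(tup3(unit,ref(tup3(char,nat,nat)),char)), A -> tup3(nat,ref(tup3(unit,ref(tup3(char,nat,nat)),char)),ref(tup3(unit,ref(tup3(char,nat,nat)),char))), C -> ref(tup3(unit,ref(tup3(char,nat,nat)),char)) }, so S2 -> ref(tup3(unit,ref(tup3(char,nat,nat)),char)).

ref(tup3(unit,ref(tup3(char,nat,nat)),char))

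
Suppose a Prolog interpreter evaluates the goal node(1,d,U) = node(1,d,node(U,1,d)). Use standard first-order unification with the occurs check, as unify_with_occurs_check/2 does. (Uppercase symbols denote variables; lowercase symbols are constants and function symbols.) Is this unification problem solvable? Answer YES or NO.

NO

Decompose node/3: 1 = 1,  d = d,  U = node(U,1,d).
Delete trivial equation 1 = 1.
Delete trivial equation d = d.
Occurs check fails: U occurs in node(U,1,d); the equation U = node(U,1,d) has no finite solution.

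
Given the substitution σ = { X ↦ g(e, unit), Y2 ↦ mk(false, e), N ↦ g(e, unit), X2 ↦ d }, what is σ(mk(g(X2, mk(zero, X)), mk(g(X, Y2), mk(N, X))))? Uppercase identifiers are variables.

mk(g(d, mk(zero, g(e, unit))), mk(g(g(e, unit), mk(false, e)), mk(g(e, unit), g(e, unit))))

Replace each occurrence of X with g(e, unit).
Replace each occurrence of Y2 with mk(false, e).
Replace each occurrence of N with g(e, unit).
Replace each occurrence of X2 with d.
Result: mk(g(d, mk(zero, g(e, unit))), mk(g(g(e, unit), mk(false, e)), mk(g(e, unit), g(e, unit)))).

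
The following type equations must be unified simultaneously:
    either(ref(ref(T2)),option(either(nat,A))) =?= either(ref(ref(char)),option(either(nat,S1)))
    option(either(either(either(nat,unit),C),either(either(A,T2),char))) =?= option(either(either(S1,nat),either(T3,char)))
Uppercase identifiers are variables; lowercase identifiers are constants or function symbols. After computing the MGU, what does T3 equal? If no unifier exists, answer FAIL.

either(either(nat,unit),char)

Decompose either/2: ref(ref(T2)) =?= ref(ref(char)),  option(either(nat,A)) =?= option(either(nat,S1)).
Decompose ref/1: ref(T2) =?= ref(char).
Decompose ref/1: T2 =?= char.
Bind T2 := char; substituting into the one remaining equation that mentions T2 gives: option(either(either(either(nat,unit),C),either(either(A,char),char))) =?= option(either(either(S1,nat),either(T3,char))).
Decompose option/1: either(nat,A) =?= either(nat,S1).
Decompose either/2: nat =?= nat,  A =?= S1.
Delete trivial equation nat =?= nat.
Bind A := S1; substituting into the remaining equation gives: option(either(either(either(nat,unit),C),either(either(S1,char),char))) =?= option(either(either(S1,nat),either(T3,char))).
Decompose option/1: either(either(either(nat,unit),C),either(either(S1,char),char)) =?= either(either(S1,nat),either(T3,char)).
Decompose either/2: either(either(nat,unit),C) =?= either(S1,nat),  either(either(S1,char),char) =?= either(T3,char).
Decompose either/2: either(nat,unit) =?= S1,  C =?= nat.
Bind S1 := either(nat,unit); substituting into the one remaining equation that mentions S1 gives: either(either(either(nat,unit),char),char) =?= either(T3,char). Substituting into the earlier binding gives A := either(nat,unit).
Bind C := nat; no other remaining equation mentions C.
Decompose either/2: either(either(nat,unit),char) =?= T3,  char =?= char.
Bind T3 := either(either(nat,unit),char); no other remaining equation mentions T3.
Delete trivial equation char =?= char.
MGU = { T2 -> char, A -> either(nat,unit), S1 -> either(nat,unit), C -> nat, T3 -> either(either(nat,unit),char) }, so T3 -> either(either(nat,unit),char).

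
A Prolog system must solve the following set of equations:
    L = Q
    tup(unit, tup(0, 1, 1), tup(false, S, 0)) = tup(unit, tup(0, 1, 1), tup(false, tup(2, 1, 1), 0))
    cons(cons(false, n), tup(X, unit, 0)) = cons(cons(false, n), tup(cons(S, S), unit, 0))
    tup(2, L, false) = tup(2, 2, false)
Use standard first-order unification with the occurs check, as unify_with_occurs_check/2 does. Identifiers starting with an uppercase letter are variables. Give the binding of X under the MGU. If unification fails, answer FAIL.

Bind L := Q; substituting into the one remaining equation that mentions L gives: tup(2, Q, false) = tup(2, 2, false).
Decompose tup/3: unit = unit,  tup(0, 1, 1) = tup(0, 1, 1),  tup(false, S, 0) = tup(false, tup(2, 1, 1), 0).
Delete trivial equation unit = unit.
Delete trivial equation tup(0, 1, 1) = tup(0, 1, 1).
Decompose tup/3: false = false,  S = tup(2, 1, 1),  0 = 0.
Delete trivial equation false = false.
Bind S := tup(2, 1, 1); substituting into the one remaining equation that mentions S gives: cons(cons(false, n), tup(X, unit, 0)) = cons(cons(false, n), tup(cons(tup(2, 1, 1), tup(2, 1, 1)), unit, 0)).
Delete trivial equation 0 = 0.
Decompose cons/2: cons(false, n) = cons(false, n),  tup(X, unit, 0) = tup(cons(tup(2, 1, 1), tup(2, 1, 1)), unit, 0).
Delete trivial equation cons(false, n) = cons(false, n).
Decompose tup/3: X = cons(tup(2, 1, 1), tup(2, 1, 1)),  unit = unit,  0 = 0.
Bind X := cons(tup(2, 1, 1), tup(2, 1, 1)); no other remaining equation mentions X.
Delete trivial equation unit = unit.
Delete trivial equation 0 = 0.
Decompose tup/3: 2 = 2,  Q = 2,  false = false.
Delete trivial equation 2 = 2.
Bind Q := 2; no other remaining equation mentions Q. Substituting into the earlier binding gives L := 2.
Delete trivial equation false = false.
MGU = { L -> 2, S -> tup(2, 1, 1), X -> cons(tup(2, 1, 1), tup(2, 1, 1)), Q -> 2 }, so X -> cons(tup(2, 1, 1), tup(2, 1, 1)).

cons(tup(2, 1, 1), tup(2, 1, 1))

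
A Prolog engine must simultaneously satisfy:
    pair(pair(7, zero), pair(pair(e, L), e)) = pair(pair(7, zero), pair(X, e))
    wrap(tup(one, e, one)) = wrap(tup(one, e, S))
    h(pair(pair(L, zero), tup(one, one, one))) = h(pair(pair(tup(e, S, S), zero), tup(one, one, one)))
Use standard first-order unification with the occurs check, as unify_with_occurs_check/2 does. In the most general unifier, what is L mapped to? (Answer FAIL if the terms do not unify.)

tup(e, one, one)

Decompose pair/2: pair(7, zero) = pair(7, zero),  pair(pair(e, L), e) = pair(X, e).
Delete trivial equation pair(7, zero) = pair(7, zero).
Decompose pair/2: pair(e, L) = X,  e = e.
Bind X := pair(e, L); no other remaining equation mentions X.
Delete trivial equation e = e.
Decompose wrap/1: tup(one, e, one) = tup(one, e, S).
Decompose tup/3: one = one,  e = e,  one = S.
Delete trivial equation one = one.
Delete trivial equation e = e.
Bind S := one; substituting into the remaining equation gives: h(pair(pair(L, zero), tup(one, one, one))) = h(pair(pair(tup(e, one, one), zero), tup(one, one, one))).
Decompose h/1: pair(pair(L, zero), tup(one, one, one)) = pair(pair(tup(e, one, one), zero), tup(one, one, one)).
Decompose pair/2: pair(L, zero) = pair(tup(e, one, one), zero),  tup(one, one, one) = tup(one, one, one).
Decompose pair/2: L = tup(e, one, one),  zero = zero.
Bind L := tup(e, one, one); no other remaining equation mentions L. Substituting into the earlier binding gives X := pair(e, tup(e, one, one)).
Delete trivial equation zero = zero.
Delete trivial equation tup(one, one, one) = tup(one, one, one).
MGU = { X -> pair(e, tup(e, one, one)), S -> one, L -> tup(e, one, one) }, so L -> tup(e, one, one).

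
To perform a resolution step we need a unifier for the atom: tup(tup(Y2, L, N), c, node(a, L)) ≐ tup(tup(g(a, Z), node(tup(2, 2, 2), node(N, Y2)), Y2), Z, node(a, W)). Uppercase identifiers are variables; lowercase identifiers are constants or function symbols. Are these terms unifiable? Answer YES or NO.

YES

Decompose tup/3: tup(Y2, L, N) ≐ tup(g(a, Z), node(tup(2, 2, 2), node(N, Y2)), Y2),  c ≐ Z,  node(a, L) ≐ node(a, W).
Decompose tup/3: Y2 ≐ g(a, Z),  L ≐ node(tup(2, 2, 2), node(N, Y2)),  N ≐ Y2.
Bind Y2 := g(a, Z); substituting into the 2 remaining equations that mention Y2 gives: L ≐ node(tup(2, 2, 2), node(N, g(a, Z))),  N ≐ g(a, Z).
Bind L := node(tup(2, 2, 2), node(N, g(a, Z))); substituting into the one remaining equation that mentions L gives: node(a, node(tup(2, 2, 2), node(N, g(a, Z)))) ≐ node(a, W).
Bind N := g(a, Z); substituting into the one remaining equation that mentions N gives: node(a, node(tup(2, 2, 2), node(g(a, Z), g(a, Z)))) ≐ node(a, W). Substituting into the earlier binding gives L := node(tup(2, 2, 2), node(g(a, Z), g(a, Z))).
Bind Z := c; substituting into the remaining equation gives: node(a, node(tup(2, 2, 2), node(g(a, c), g(a, c)))) ≐ node(a, W). Substituting into the earlier bindings gives Y2 := g(a, c), L := node(tup(2, 2, 2), node(g(a, c), g(a, c))), N := g(a, c).
Decompose node/2: a ≐ a,  node(tup(2, 2, 2), node(g(a, c), g(a, c))) ≐ W.
Delete trivial equation a ≐ a.
Bind W := node(tup(2, 2, 2), node(g(a, c), g(a, c))).
No equations remain and no clash or occurs-check failure arose, so a unifier exists.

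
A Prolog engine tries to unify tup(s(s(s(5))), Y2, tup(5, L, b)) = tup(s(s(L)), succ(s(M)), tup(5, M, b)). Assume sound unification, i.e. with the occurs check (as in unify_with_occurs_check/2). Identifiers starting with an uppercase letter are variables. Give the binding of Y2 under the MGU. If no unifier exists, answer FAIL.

succ(s(s(5)))

Decompose tup/3: s(s(s(5))) = s(s(L)),  Y2 = succ(s(M)),  tup(5, L, b) = tup(5, M, b).
Decompose s/1: s(s(5)) = s(L).
Decompose s/1: s(5) = L.
Bind L := s(5); substituting into the one remaining equation that mentions L gives: tup(5, s(5), b) = tup(5, M, b).
Bind Y2 := succ(s(M)); no other remaining equation mentions Y2.
Decompose tup/3: 5 = 5,  s(5) = M,  b = b.
Delete trivial equation 5 = 5.
Bind M := s(5); no other remaining equation mentions M. Substituting into the earlier binding gives Y2 := succ(s(s(5))).
Delete trivial equation b = b.
MGU = { L = s(5), Y2 = succ(s(s(5))), M = s(5) }, so Y2 = succ(s(s(5))).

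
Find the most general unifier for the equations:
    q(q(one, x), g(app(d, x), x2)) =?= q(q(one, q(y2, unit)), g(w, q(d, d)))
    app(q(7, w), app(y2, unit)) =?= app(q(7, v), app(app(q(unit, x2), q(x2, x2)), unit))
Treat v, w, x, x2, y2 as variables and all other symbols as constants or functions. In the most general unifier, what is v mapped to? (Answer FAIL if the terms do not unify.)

Decompose q/2: q(one, x) =?= q(one, q(y2, unit)),  g(app(d, x), x2) =?= g(w, q(d, d)).
Decompose q/2: one =?= one,  x =?= q(y2, unit).
Delete trivial equation one =?= one.
Bind x := q(y2, unit); substituting into the one remaining equation that mentions x gives: g(app(d, q(y2, unit)), x2) =?= g(w, q(d, d)).
Decompose g/2: app(d, q(y2, unit)) =?= w,  x2 =?= q(d, d).
Bind w := app(d, q(y2, unit)); substituting into the one remaining equation that mentions w gives: app(q(7, app(d, q(y2, unit))), app(y2, unit)) =?= app(q(7, v), app(app(q(unit, x2), q(x2, x2)), unit)).
Bind x2 := q(d, d); substituting into the remaining equation gives: app(q(7, app(d, q(y2, unit))), app(y2, unit)) =?= app(q(7, v), app(app(q(unit, q(d, d)), q(q(d, d), q(d, d))), unit)).
Decompose app/2: q(7, app(d, q(y2, unit))) =?= q(7, v),  app(y2, unit) =?= app(app(q(unit, q(d, d)), q(q(d, d), q(d, d))), unit).
Decompose q/2: 7 =?= 7,  app(d, q(y2, unit)) =?= v.
Delete trivial equation 7 =?= 7.
Bind v := app(d, q(y2, unit)); no other remaining equation mentions v.
Decompose app/2: y2 =?= app(q(unit, q(d, d)), q(q(d, d), q(d, d))),  unit =?= unit.
Bind y2 := app(q(unit, q(d, d)), q(q(d, d), q(d, d))); no other remaining equation mentions y2. Substituting into the earlier bindings gives x := q(app(q(unit, q(d, d)), q(q(d, d), q(d, d))), unit), w := app(d, q(app(q(unit, q(d, d)), q(q(d, d), q(d, d))), unit)), v := app(d, q(app(q(unit, q(d, d)), q(q(d, d), q(d, d))), unit)).
Delete trivial equation unit =?= unit.
MGU = { x -> q(app(q(unit, q(d, d)), q(q(d, d), q(d, d))), unit), w -> app(d, q(app(q(unit, q(d, d)), q(q(d, d), q(d, d))), unit)), x2 -> q(d, d), v -> app(d, q(app(q(unit, q(d, d)), q(q(d, d), q(d, d))), unit)), y2 -> app(q(unit, q(d, d)), q(q(d, d), q(d, d))) }, so v -> app(d, q(app(q(unit, q(d, d)), q(q(d, d), q(d, d))), unit)).

app(d, q(app(q(unit, q(d, d)), q(q(d, d), q(d, d))), unit))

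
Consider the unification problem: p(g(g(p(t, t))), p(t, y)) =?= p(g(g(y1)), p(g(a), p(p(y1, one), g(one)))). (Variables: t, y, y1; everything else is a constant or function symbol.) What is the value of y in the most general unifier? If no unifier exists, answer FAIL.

p(p(p(g(a), g(a)), one), g(one))

Decompose p/2: g(g(p(t, t))) =?= g(g(y1)),  p(t, y) =?= p(g(a), p(p(y1, one), g(one))).
Decompose g/1: g(p(t, t)) =?= g(y1).
Decompose g/1: p(t, t) =?= y1.
Bind y1 := p(t, t); substituting into the remaining equation gives: p(t, y) =?= p(g(a), p(p(p(t, t), one), g(one))).
Decompose p/2: t =?= g(a),  y =?= p(p(p(t, t), one), g(one)).
Bind t := g(a); substituting into the remaining equation gives: y =?= p(p(p(g(a), g(a)), one), g(one)). Substituting into the earlier binding gives y1 := p(g(a), g(a)).
Bind y := p(p(p(g(a), g(a)), one), g(one)).
MGU = { y1 := p(g(a), g(a)), t := g(a), y := p(p(p(g(a), g(a)), one), g(one)) }, so y := p(p(p(g(a), g(a)), one), g(one)).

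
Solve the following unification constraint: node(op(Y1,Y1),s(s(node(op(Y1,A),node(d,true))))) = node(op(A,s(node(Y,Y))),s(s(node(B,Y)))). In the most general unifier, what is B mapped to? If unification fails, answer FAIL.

Decompose node/2: op(Y1,Y1) = op(A,s(node(Y,Y))),  s(s(node(op(Y1,A),node(d,true)))) = s(s(node(B,Y))).
Decompose op/2: Y1 = A,  Y1 = s(node(Y,Y)).
Bind Y1 := A; substituting into the remaining equations gives: A = s(node(Y,Y)),  s(s(node(op(A,A),node(d,true)))) = s(s(node(B,Y))).
Bind A := s(node(Y,Y)); substituting into the remaining equation gives: s(s(node(op(s(node(Y,Y)),s(node(Y,Y))),node(d,true)))) = s(s(node(B,Y))). Substituting into the earlier binding gives Y1 := s(node(Y,Y)).
Decompose s/1: s(node(op(s(node(Y,Y)),s(node(Y,Y))),node(d,true))) = s(node(B,Y)).
Decompose s/1: node(op(s(node(Y,Y)),s(node(Y,Y))),node(d,true)) = node(B,Y).
Decompose node/2: op(s(node(Y,Y)),s(node(Y,Y))) = B,  node(d,true) = Y.
Bind B := op(s(node(Y,Y)),s(node(Y,Y))); no other remaining equation mentions B.
Bind Y := node(d,true). Substituting into the earlier bindings gives Y1 := s(node(node(d,true),node(d,true))), A := s(node(node(d,true),node(d,true))), B := op(s(node(node(d,true),node(d,true))),s(node(node(d,true),node(d,true)))).
MGU = { Y1 -> s(node(node(d,true),node(d,true))), A -> s(node(node(d,true),node(d,true))), B -> op(s(node(node(d,true),node(d,true))),s(node(node(d,true),node(d,true)))), Y -> node(d,true) }, so B -> op(s(node(node(d,true),node(d,true))),s(node(node(d,true),node(d,true)))).

op(s(node(node(d,true),node(d,true))),s(node(node(d,true),node(d,true))))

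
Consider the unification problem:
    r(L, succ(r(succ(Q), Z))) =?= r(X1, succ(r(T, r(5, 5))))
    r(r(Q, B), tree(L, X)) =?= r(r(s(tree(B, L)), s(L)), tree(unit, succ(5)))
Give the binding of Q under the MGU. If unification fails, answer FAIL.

Decompose r/2: L =?= X1,  succ(r(succ(Q), Z)) =?= succ(r(T, r(5, 5))).
Bind L := X1; substituting into the one remaining equation that mentions L gives: r(r(Q, B), tree(X1, X)) =?= r(r(s(tree(B, X1)), s(X1)), tree(unit, succ(5))).
Decompose succ/1: r(succ(Q), Z) =?= r(T, r(5, 5)).
Decompose r/2: succ(Q) =?= T,  Z =?= r(5, 5).
Bind T := succ(Q); no other remaining equation mentions T.
Bind Z := r(5, 5); no other remaining equation mentions Z.
Decompose r/2: r(Q, B) =?= r(s(tree(B, X1)), s(X1)),  tree(X1, X) =?= tree(unit, succ(5)).
Decompose r/2: Q =?= s(tree(B, X1)),  B =?= s(X1).
Bind Q := s(tree(B, X1)); no other remaining equation mentions Q. Substituting into the earlier binding gives T := succ(s(tree(B, X1))).
Bind B := s(X1); no other remaining equation mentions B. Substituting into the earlier bindings gives T := succ(s(tree(s(X1), X1))), Q := s(tree(s(X1), X1)).
Decompose tree/2: X1 =?= unit,  X =?= succ(5).
Bind X1 := unit; no other remaining equation mentions X1. Substituting into the earlier bindings gives L := unit, T := succ(s(tree(s(unit), unit))), Q := s(tree(s(unit), unit)), B := s(unit).
Bind X := succ(5).
MGU = { L ↦ unit, T ↦ succ(s(tree(s(unit), unit))), Z ↦ r(5, 5), Q ↦ s(tree(s(unit), unit)), B ↦ s(unit), X1 ↦ unit, X ↦ succ(5) }, so Q ↦ s(tree(s(unit), unit)).

s(tree(s(unit), unit))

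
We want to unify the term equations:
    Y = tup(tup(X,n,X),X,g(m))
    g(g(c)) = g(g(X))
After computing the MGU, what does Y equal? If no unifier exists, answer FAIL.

Bind Y := tup(tup(X,n,X),X,g(m)); no other remaining equation mentions Y.
Decompose g/1: g(c) = g(X).
Decompose g/1: c = X.
Bind X := c. Substituting into the earlier binding gives Y := tup(tup(c,n,c),c,g(m)).
MGU = { Y ↦ tup(tup(c,n,c),c,g(m)), X ↦ c }, so Y ↦ tup(tup(c,n,c),c,g(m)).

tup(tup(c,n,c),c,g(m))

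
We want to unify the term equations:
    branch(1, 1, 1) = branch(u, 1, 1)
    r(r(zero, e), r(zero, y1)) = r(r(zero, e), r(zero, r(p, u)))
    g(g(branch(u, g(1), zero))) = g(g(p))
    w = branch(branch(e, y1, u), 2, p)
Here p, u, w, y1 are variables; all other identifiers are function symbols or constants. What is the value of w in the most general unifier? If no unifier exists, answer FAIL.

Decompose branch/3: 1 = u,  1 = 1,  1 = 1.
Bind u := 1; substituting into the 3 remaining equations that mention u gives: r(r(zero, e), r(zero, y1)) = r(r(zero, e), r(zero, r(p, 1))),  g(g(branch(1, g(1), zero))) = g(g(p)),  w = branch(branch(e, y1, 1), 2, p).
Delete trivial equation 1 = 1.
Delete trivial equation 1 = 1.
Decompose r/2: r(zero, e) = r(zero, e),  r(zero, y1) = r(zero, r(p, 1)).
Delete trivial equation r(zero, e) = r(zero, e).
Decompose r/2: zero = zero,  y1 = r(p, 1).
Delete trivial equation zero = zero.
Bind y1 := r(p, 1); substituting into the one remaining equation that mentions y1 gives: w = branch(branch(e, r(p, 1), 1), 2, p).
Decompose g/1: g(branch(1, g(1), zero)) = g(p).
Decompose g/1: branch(1, g(1), zero) = p.
Bind p := branch(1, g(1), zero); substituting into the remaining equation gives: w = branch(branch(e, r(branch(1, g(1), zero), 1), 1), 2, branch(1, g(1), zero)). Substituting into the earlier binding gives y1 := r(branch(1, g(1), zero), 1).
Bind w := branch(branch(e, r(branch(1, g(1), zero), 1), 1), 2, branch(1, g(1), zero)).
MGU = { u ↦ 1, y1 ↦ r(branch(1, g(1), zero), 1), p ↦ branch(1, g(1), zero), w ↦ branch(branch(e, r(branch(1, g(1), zero), 1), 1), 2, branch(1, g(1), zero)) }, so w ↦ branch(branch(e, r(branch(1, g(1), zero), 1), 1), 2, branch(1, g(1), zero)).

branch(branch(e, r(branch(1, g(1), zero), 1), 1), 2, branch(1, g(1), zero))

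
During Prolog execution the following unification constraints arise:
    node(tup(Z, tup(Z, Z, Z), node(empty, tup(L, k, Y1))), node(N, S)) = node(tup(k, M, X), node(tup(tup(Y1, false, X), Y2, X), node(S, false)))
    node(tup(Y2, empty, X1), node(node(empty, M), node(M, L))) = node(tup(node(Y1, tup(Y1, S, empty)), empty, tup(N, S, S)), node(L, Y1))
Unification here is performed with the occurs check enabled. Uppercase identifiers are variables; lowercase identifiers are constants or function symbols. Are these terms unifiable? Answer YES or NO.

NO

Decompose node/2: tup(Z, tup(Z, Z, Z), node(empty, tup(L, k, Y1))) = tup(k, M, X),  node(N, S) = node(tup(tup(Y1, false, X), Y2, X), node(S, false)).
Decompose tup/3: Z = k,  tup(Z, Z, Z) = M,  node(empty, tup(L, k, Y1)) = X.
Bind Z := k; substituting into the one remaining equation that mentions Z gives: tup(k, k, k) = M.
Bind M := tup(k, k, k); substituting into the one remaining equation that mentions M gives: node(tup(Y2, empty, X1), node(node(empty, tup(k, k, k)), node(tup(k, k, k), L))) = node(tup(node(Y1, tup(Y1, S, empty)), empty, tup(N, S, S)), node(L, Y1)).
Bind X := node(empty, tup(L, k, Y1)); substituting into the one remaining equation that mentions X gives: node(N, S) = node(tup(tup(Y1, false, node(empty, tup(L, k, Y1))), Y2, node(empty, tup(L, k, Y1))), node(S, false)).
Decompose node/2: N = tup(tup(Y1, false, node(empty, tup(L, k, Y1))), Y2, node(empty, tup(L, k, Y1))),  S = node(S, false).
Bind N := tup(tup(Y1, false, node(empty, tup(L, k, Y1))), Y2, node(empty, tup(L, k, Y1))); substituting into the one remaining equation that mentions N gives: node(tup(Y2, empty, X1), node(node(empty, tup(k, k, k)), node(tup(k, k, k), L))) = node(tup(node(Y1, tup(Y1, S, empty)), empty, tup(tup(tup(Y1, false, node(empty, tup(L, k, Y1))), Y2, node(empty, tup(L, k, Y1))), S, S)), node(L, Y1)).
Occurs check fails: S occurs in node(S, false); the equation S = node(S, false) has no finite solution.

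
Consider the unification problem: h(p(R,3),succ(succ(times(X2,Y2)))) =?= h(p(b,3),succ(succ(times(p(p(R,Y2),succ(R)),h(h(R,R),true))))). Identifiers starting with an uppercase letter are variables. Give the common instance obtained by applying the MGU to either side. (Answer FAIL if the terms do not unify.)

Decompose h/2: p(R,3) =?= p(b,3),  succ(succ(times(X2,Y2))) =?= succ(succ(times(p(p(R,Y2),succ(R)),h(h(R,R),true)))).
Decompose p/2: R =?= b,  3 =?= 3.
Bind R := b; substituting into the one remaining equation that mentions R gives: succ(succ(times(X2,Y2))) =?= succ(succ(times(p(p(b,Y2),succ(b)),h(h(b,b),true)))).
Delete trivial equation 3 =?= 3.
Decompose succ/1: succ(times(X2,Y2)) =?= succ(times(p(p(b,Y2),succ(b)),h(h(b,b),true))).
Decompose succ/1: times(X2,Y2) =?= times(p(p(b,Y2),succ(b)),h(h(b,b),true)).
Decompose times/2: X2 =?= p(p(b,Y2),succ(b)),  Y2 =?= h(h(b,b),true).
Bind X2 := p(p(b,Y2),succ(b)); no other remaining equation mentions X2.
Bind Y2 := h(h(b,b),true). Substituting into the earlier binding gives X2 := p(p(b,h(h(b,b),true)),succ(b)).
Applying the MGU to either side gives h(p(b,3),succ(succ(times(p(p(b,h(h(b,b),true)),succ(b)),h(h(b,b),true))))).

h(p(b,3),succ(succ(times(p(p(b,h(h(b,b),true)),succ(b)),h(h(b,b),true)))))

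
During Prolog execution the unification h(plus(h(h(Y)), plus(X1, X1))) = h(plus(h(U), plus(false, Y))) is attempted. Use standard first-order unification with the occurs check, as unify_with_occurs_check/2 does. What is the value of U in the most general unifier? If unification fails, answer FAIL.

h(false)

Decompose h/1: plus(h(h(Y)), plus(X1, X1)) = plus(h(U), plus(false, Y)).
Decompose plus/2: h(h(Y)) = h(U),  plus(X1, X1) = plus(false, Y).
Decompose h/1: h(Y) = U.
Bind U := h(Y); no other remaining equation mentions U.
Decompose plus/2: X1 = false,  X1 = Y.
Bind X1 := false; substituting into the remaining equation gives: false = Y.
Bind Y := false. Substituting into the earlier binding gives U := h(false).
MGU = { U ↦ h(false), X1 ↦ false, Y ↦ false }, so U ↦ h(false).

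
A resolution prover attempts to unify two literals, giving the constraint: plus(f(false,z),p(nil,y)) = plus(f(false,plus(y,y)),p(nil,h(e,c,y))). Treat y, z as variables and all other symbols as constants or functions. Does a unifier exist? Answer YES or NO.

Decompose plus/2: f(false,z) = f(false,plus(y,y)),  p(nil,y) = p(nil,h(e,c,y)).
Decompose f/2: false = false,  z = plus(y,y).
Delete trivial equation false = false.
Bind z := plus(y,y); no other remaining equation mentions z.
Decompose p/2: nil = nil,  y = h(e,c,y).
Delete trivial equation nil = nil.
Occurs check fails: y occurs in h(e,c,y); the equation y = h(e,c,y) has no finite solution.

NO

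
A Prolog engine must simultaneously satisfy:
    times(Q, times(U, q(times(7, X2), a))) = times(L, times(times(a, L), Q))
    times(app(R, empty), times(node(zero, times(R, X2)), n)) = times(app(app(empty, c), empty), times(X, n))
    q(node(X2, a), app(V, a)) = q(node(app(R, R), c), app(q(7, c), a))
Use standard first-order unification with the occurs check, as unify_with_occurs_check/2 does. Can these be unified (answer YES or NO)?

Decompose times/2: Q = L,  times(U, q(times(7, X2), a)) = times(times(a, L), Q).
Bind Q := L; substituting into the one remaining equation that mentions Q gives: times(U, q(times(7, X2), a)) = times(times(a, L), L).
Decompose times/2: U = times(a, L),  q(times(7, X2), a) = L.
Bind U := times(a, L); no other remaining equation mentions U.
Bind L := q(times(7, X2), a); no other remaining equation mentions L. Substituting into the earlier bindings gives Q := q(times(7, X2), a), U := times(a, q(times(7, X2), a)).
Decompose times/2: app(R, empty) = app(app(empty, c), empty),  times(node(zero, times(R, X2)), n) = times(X, n).
Decompose app/2: R = app(empty, c),  empty = empty.
Bind R := app(empty, c); substituting into the 2 remaining equations that mention R gives: times(node(zero, times(app(empty, c), X2)), n) = times(X, n),  q(node(X2, a), app(V, a)) = q(node(app(app(empty, c), app(empty, c)), c), app(q(7, c), a)).
Delete trivial equation empty = empty.
Decompose times/2: node(zero, times(app(empty, c), X2)) = X,  n = n.
Bind X := node(zero, times(app(empty, c), X2)); no other remaining equation mentions X.
Delete trivial equation n = n.
Decompose q/2: node(X2, a) = node(app(app(empty, c), app(empty, c)), c),  app(V, a) = app(q(7, c), a).
Decompose node/2: X2 = app(app(empty, c), app(empty, c)),  a = c.
Bind X2 := app(app(empty, c), app(empty, c)); no other remaining equation mentions X2. Substituting into the earlier bindings gives Q := q(times(7, app(app(empty, c), app(empty, c))), a), U := times(a, q(times(7, app(app(empty, c), app(empty, c))), a)), L := q(times(7, app(app(empty, c), app(empty, c))), a), X := node(zero, times(app(empty, c), app(app(empty, c), app(empty, c)))).
Clash: constants a and c differ; no unifier exists.

NO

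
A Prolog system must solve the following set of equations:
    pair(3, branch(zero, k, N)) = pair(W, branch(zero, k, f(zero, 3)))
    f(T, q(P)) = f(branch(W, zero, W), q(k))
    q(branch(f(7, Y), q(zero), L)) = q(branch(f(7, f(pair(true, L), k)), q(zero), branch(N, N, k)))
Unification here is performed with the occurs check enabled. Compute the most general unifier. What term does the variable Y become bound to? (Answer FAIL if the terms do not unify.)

f(pair(true, branch(f(zero, 3), f(zero, 3), k)), k)

Decompose pair/2: 3 = W,  branch(zero, k, N) = branch(zero, k, f(zero, 3)).
Bind W := 3; substituting into the one remaining equation that mentions W gives: f(T, q(P)) = f(branch(3, zero, 3), q(k)).
Decompose branch/3: zero = zero,  k = k,  N = f(zero, 3).
Delete trivial equation zero = zero.
Delete trivial equation k = k.
Bind N := f(zero, 3); substituting into the one remaining equation that mentions N gives: q(branch(f(7, Y), q(zero), L)) = q(branch(f(7, f(pair(true, L), k)), q(zero), branch(f(zero, 3), f(zero, 3), k))).
Decompose f/2: T = branch(3, zero, 3),  q(P) = q(k).
Bind T := branch(3, zero, 3); no other remaining equation mentions T.
Decompose q/1: P = k.
Bind P := k; no other remaining equation mentions P.
Decompose q/1: branch(f(7, Y), q(zero), L) = branch(f(7, f(pair(true, L), k)), q(zero), branch(f(zero, 3), f(zero, 3), k)).
Decompose branch/3: f(7, Y) = f(7, f(pair(true, L), k)),  q(zero) = q(zero),  L = branch(f(zero, 3), f(zero, 3), k).
Decompose f/2: 7 = 7,  Y = f(pair(true, L), k).
Delete trivial equation 7 = 7.
Bind Y := f(pair(true, L), k); no other remaining equation mentions Y.
Delete trivial equation q(zero) = q(zero).
Bind L := branch(f(zero, 3), f(zero, 3), k). Substituting into the earlier binding gives Y := f(pair(true, branch(f(zero, 3), f(zero, 3), k)), k).
MGU = { W = 3, N = f(zero, 3), T = branch(3, zero, 3), P = k, Y = f(pair(true, branch(f(zero, 3), f(zero, 3), k)), k), L = branch(f(zero, 3), f(zero, 3), k) }, so Y = f(pair(true, branch(f(zero, 3), f(zero, 3), k)), k).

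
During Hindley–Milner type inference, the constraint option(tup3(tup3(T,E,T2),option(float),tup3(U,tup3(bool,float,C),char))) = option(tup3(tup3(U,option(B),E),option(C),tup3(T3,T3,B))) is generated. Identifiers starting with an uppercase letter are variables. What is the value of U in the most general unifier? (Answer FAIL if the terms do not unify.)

tup3(bool,float,float)

Decompose option/1: tup3(tup3(T,E,T2),option(float),tup3(U,tup3(bool,float,C),char)) = tup3(tup3(U,option(B),E),option(C),tup3(T3,T3,B)).
Decompose tup3/3: tup3(T,E,T2) = tup3(U,option(B),E),  option(float) = option(C),  tup3(U,tup3(bool,float,C),char) = tup3(T3,T3,B).
Decompose tup3/3: T = U,  E = option(B),  T2 = E.
Bind T := U; no other remaining equation mentions T.
Bind E := option(B); substituting into the one remaining equation that mentions E gives: T2 = option(B).
Bind T2 := option(B); no other remaining equation mentions T2.
Decompose option/1: float = C.
Bind C := float; substituting into the remaining equation gives: tup3(U,tup3(bool,float,float),char) = tup3(T3,T3,B).
Decompose tup3/3: U = T3,  tup3(bool,float,float) = T3,  char = B.
Bind U := T3; no other remaining equation mentions U. Substituting into the earlier binding gives T := T3.
Bind T3 := tup3(bool,float,float); no other remaining equation mentions T3. Substituting into the earlier bindings gives T := tup3(bool,float,float), U := tup3(bool,float,float).
Bind B := char. Substituting into the earlier bindings gives E := option(char), T2 := option(char).
MGU = { T ↦ tup3(bool,float,float), E ↦ option(char), T2 ↦ option(char), C ↦ float, U ↦ tup3(bool,float,float), T3 ↦ tup3(bool,float,float), B ↦ char }, so U ↦ tup3(bool,float,float).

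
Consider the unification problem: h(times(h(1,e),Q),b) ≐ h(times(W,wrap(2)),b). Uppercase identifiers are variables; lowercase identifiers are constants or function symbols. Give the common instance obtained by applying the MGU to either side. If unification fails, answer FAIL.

Decompose h/2: times(h(1,e),Q) ≐ times(W,wrap(2)),  b ≐ b.
Decompose times/2: h(1,e) ≐ W,  Q ≐ wrap(2).
Bind W := h(1,e); no other remaining equation mentions W.
Bind Q := wrap(2); no other remaining equation mentions Q.
Delete trivial equation b ≐ b.
Applying the MGU to either side gives h(times(h(1,e),wrap(2)),b).

h(times(h(1,e),wrap(2)),b)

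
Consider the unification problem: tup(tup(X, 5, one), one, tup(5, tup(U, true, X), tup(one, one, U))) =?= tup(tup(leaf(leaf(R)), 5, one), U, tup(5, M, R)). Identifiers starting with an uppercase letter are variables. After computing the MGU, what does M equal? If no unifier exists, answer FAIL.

Decompose tup/3: tup(X, 5, one) =?= tup(leaf(leaf(R)), 5, one),  one =?= U,  tup(5, tup(U, true, X), tup(one, one, U)) =?= tup(5, M, R).
Decompose tup/3: X =?= leaf(leaf(R)),  5 =?= 5,  one =?= one.
Bind X := leaf(leaf(R)); substituting into the one remaining equation that mentions X gives: tup(5, tup(U, true, leaf(leaf(R))), tup(one, one, U)) =?= tup(5, M, R).
Delete trivial equation 5 =?= 5.
Delete trivial equation one =?= one.
Bind U := one; substituting into the remaining equation gives: tup(5, tup(one, true, leaf(leaf(R))), tup(one, one, one)) =?= tup(5, M, R).
Decompose tup/3: 5 =?= 5,  tup(one, true, leaf(leaf(R))) =?= M,  tup(one, one, one) =?= R.
Delete trivial equation 5 =?= 5.
Bind M := tup(one, true, leaf(leaf(R))); no other remaining equation mentions M.
Bind R := tup(one, one, one). Substituting into the earlier bindings gives X := leaf(leaf(tup(one, one, one))), M := tup(one, true, leaf(leaf(tup(one, one, one)))).
MGU = { X -> leaf(leaf(tup(one, one, one))), U -> one, M -> tup(one, true, leaf(leaf(tup(one, one, one)))), R -> tup(one, one, one) }, so M -> tup(one, true, leaf(leaf(tup(one, one, one)))).

tup(one, true, leaf(leaf(tup(one, one, one))))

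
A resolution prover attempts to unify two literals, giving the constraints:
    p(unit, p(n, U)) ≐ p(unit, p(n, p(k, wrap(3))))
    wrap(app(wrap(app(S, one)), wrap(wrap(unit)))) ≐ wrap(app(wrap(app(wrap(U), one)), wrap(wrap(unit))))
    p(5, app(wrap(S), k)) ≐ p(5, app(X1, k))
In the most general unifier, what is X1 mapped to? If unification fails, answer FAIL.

Decompose p/2: unit ≐ unit,  p(n, U) ≐ p(n, p(k, wrap(3))).
Delete trivial equation unit ≐ unit.
Decompose p/2: n ≐ n,  U ≐ p(k, wrap(3)).
Delete trivial equation n ≐ n.
Bind U := p(k, wrap(3)); substituting into the one remaining equation that mentions U gives: wrap(app(wrap(app(S, one)), wrap(wrap(unit)))) ≐ wrap(app(wrap(app(wrap(p(k, wrap(3))), one)), wrap(wrap(unit)))).
Decompose wrap/1: app(wrap(app(S, one)), wrap(wrap(unit))) ≐ app(wrap(app(wrap(p(k, wrap(3))), one)), wrap(wrap(unit))).
Decompose app/2: wrap(app(S, one)) ≐ wrap(app(wrap(p(k, wrap(3))), one)),  wrap(wrap(unit)) ≐ wrap(wrap(unit)).
Decompose wrap/1: app(S, one) ≐ app(wrap(p(k, wrap(3))), one).
Decompose app/2: S ≐ wrap(p(k, wrap(3))),  one ≐ one.
Bind S := wrap(p(k, wrap(3))); substituting into the one remaining equation that mentions S gives: p(5, app(wrap(wrap(p(k, wrap(3)))), k)) ≐ p(5, app(X1, k)).
Delete trivial equation one ≐ one.
Delete trivial equation wrap(wrap(unit)) ≐ wrap(wrap(unit)).
Decompose p/2: 5 ≐ 5,  app(wrap(wrap(p(k, wrap(3)))), k) ≐ app(X1, k).
Delete trivial equation 5 ≐ 5.
Decompose app/2: wrap(wrap(p(k, wrap(3)))) ≐ X1,  k ≐ k.
Bind X1 := wrap(wrap(p(k, wrap(3)))); no other remaining equation mentions X1.
Delete trivial equation k ≐ k.
MGU = { U -> p(k, wrap(3)), S -> wrap(p(k, wrap(3))), X1 -> wrap(wrap(p(k, wrap(3)))) }, so X1 -> wrap(wrap(p(k, wrap(3)))).

wrap(wrap(p(k, wrap(3))))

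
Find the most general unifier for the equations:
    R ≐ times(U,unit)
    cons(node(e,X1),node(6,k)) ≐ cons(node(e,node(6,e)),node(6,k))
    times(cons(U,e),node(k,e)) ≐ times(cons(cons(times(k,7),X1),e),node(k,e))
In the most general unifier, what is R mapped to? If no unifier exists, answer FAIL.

Bind R := times(U,unit); no other remaining equation mentions R.
Decompose cons/2: node(e,X1) ≐ node(e,node(6,e)),  node(6,k) ≐ node(6,k).
Decompose node/2: e ≐ e,  X1 ≐ node(6,e).
Delete trivial equation e ≐ e.
Bind X1 := node(6,e); substituting into the one remaining equation that mentions X1 gives: times(cons(U,e),node(k,e)) ≐ times(cons(cons(times(k,7),node(6,e)),e),node(k,e)).
Delete trivial equation node(6,k) ≐ node(6,k).
Decompose times/2: cons(U,e) ≐ cons(cons(times(k,7),node(6,e)),e),  node(k,e) ≐ node(k,e).
Decompose cons/2: U ≐ cons(times(k,7),node(6,e)),  e ≐ e.
Bind U := cons(times(k,7),node(6,e)); no other remaining equation mentions U. Substituting into the earlier binding gives R := times(cons(times(k,7),node(6,e)),unit).
Delete trivial equation e ≐ e.
Delete trivial equation node(k,e) ≐ node(k,e).
MGU = { R -> times(cons(times(k,7),node(6,e)),unit), X1 -> node(6,e), U -> cons(times(k,7),node(6,e)) }, so R -> times(cons(times(k,7),node(6,e)),unit).

times(cons(times(k,7),node(6,e)),unit)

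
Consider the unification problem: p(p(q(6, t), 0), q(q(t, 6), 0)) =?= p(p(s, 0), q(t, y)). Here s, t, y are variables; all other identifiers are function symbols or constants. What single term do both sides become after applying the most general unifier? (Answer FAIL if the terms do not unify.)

FAIL

Decompose p/2: p(q(6, t), 0) =?= p(s, 0),  q(q(t, 6), 0) =?= q(t, y).
Decompose p/2: q(6, t) =?= s,  0 =?= 0.
Bind s := q(6, t); no other remaining equation mentions s.
Delete trivial equation 0 =?= 0.
Decompose q/2: q(t, 6) =?= t,  0 =?= y.
Occurs check fails: t occurs in q(t, 6); the equation t =?= q(t, 6) has no finite solution.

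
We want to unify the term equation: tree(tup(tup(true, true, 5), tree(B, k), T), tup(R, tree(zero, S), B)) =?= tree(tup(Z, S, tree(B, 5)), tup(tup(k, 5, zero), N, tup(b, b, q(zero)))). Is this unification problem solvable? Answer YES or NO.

YES

Decompose tree/2: tup(tup(true, true, 5), tree(B, k), T) =?= tup(Z, S, tree(B, 5)),  tup(R, tree(zero, S), B) =?= tup(tup(k, 5, zero), N, tup(b, b, q(zero))).
Decompose tup/3: tup(true, true, 5) =?= Z,  tree(B, k) =?= S,  T =?= tree(B, 5).
Bind Z := tup(true, true, 5); no other remaining equation mentions Z.
Bind S := tree(B, k); substituting into the one remaining equation that mentions S gives: tup(R, tree(zero, tree(B, k)), B) =?= tup(tup(k, 5, zero), N, tup(b, b, q(zero))).
Bind T := tree(B, 5); no other remaining equation mentions T.
Decompose tup/3: R =?= tup(k, 5, zero),  tree(zero, tree(B, k)) =?= N,  B =?= tup(b, b, q(zero)).
Bind R := tup(k, 5, zero); no other remaining equation mentions R.
Bind N := tree(zero, tree(B, k)); no other remaining equation mentions N.
Bind B := tup(b, b, q(zero)). Substituting into the earlier bindings gives S := tree(tup(b, b, q(zero)), k), T := tree(tup(b, b, q(zero)), 5), N := tree(zero, tree(tup(b, b, q(zero)), k)).
No equations remain and no clash or occurs-check failure arose, so a unifier exists.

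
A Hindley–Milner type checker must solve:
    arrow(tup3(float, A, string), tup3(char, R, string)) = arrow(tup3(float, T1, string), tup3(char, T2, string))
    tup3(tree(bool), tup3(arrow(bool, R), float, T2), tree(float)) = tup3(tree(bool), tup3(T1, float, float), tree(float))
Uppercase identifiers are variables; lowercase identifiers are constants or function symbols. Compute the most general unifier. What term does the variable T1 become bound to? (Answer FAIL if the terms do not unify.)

arrow(bool, float)

Decompose arrow/2: tup3(float, A, string) = tup3(float, T1, string),  tup3(char, R, string) = tup3(char, T2, string).
Decompose tup3/3: float = float,  A = T1,  string = string.
Delete trivial equation float = float.
Bind A := T1; no other remaining equation mentions A.
Delete trivial equation string = string.
Decompose tup3/3: char = char,  R = T2,  string = string.
Delete trivial equation char = char.
Bind R := T2; substituting into the one remaining equation that mentions R gives: tup3(tree(bool), tup3(arrow(bool, T2), float, T2), tree(float)) = tup3(tree(bool), tup3(T1, float, float), tree(float)).
Delete trivial equation string = string.
Decompose tup3/3: tree(bool) = tree(bool),  tup3(arrow(bool, T2), float, T2) = tup3(T1, float, float),  tree(float) = tree(float).
Delete trivial equation tree(bool) = tree(bool).
Decompose tup3/3: arrow(bool, T2) = T1,  float = float,  T2 = float.
Bind T1 := arrow(bool, T2); no other remaining equation mentions T1. Substituting into the earlier binding gives A := arrow(bool, T2).
Delete trivial equation float = float.
Bind T2 := float; no other remaining equation mentions T2. Substituting into the earlier bindings gives A := arrow(bool, float), R := float, T1 := arrow(bool, float).
Delete trivial equation tree(float) = tree(float).
MGU = { A -> arrow(bool, float), R -> float, T1 -> arrow(bool, float), T2 -> float }, so T1 -> arrow(bool, float).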